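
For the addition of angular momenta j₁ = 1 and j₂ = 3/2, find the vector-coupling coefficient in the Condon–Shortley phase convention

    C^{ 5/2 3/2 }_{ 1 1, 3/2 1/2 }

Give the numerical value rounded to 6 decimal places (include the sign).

+0.774597

triangle: 0!×2!×3!/6! = 12/720
(j±m)!: 2!×0!×2!×1!×4!×1! = 96
prefactor² = (2J+1)×Δ×N² = 48/5
  k=0: +1/(0!×0!×0!×2!×2!×1!) = 1/4
Σ = 1/4  ⇒  CG² = 48/5×1/4² = 3/5
CG = +√(3/5) = +0.774597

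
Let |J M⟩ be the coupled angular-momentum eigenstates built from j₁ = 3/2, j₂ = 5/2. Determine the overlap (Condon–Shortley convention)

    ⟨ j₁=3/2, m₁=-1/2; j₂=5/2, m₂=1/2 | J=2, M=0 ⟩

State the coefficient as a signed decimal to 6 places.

triangle: 2!×1!×3!/7! = 12/5040
(j±m)!: 1!×2!×3!×2!×2!×2! = 96
prefactor² = (2J+1)×Δ×N² = 8/7
  k=1: −1/(1!×1!×1!×2!×0!×1!) = -1/2
  k=2: +1/(2!×0!×0!×1!×1!×2!) = 1/4
Σ = -1/4  ⇒  CG² = 8/7×(-1/4)² = 1/14
CG = −√(1/14) = -0.267261

-0.267261  (= −√(1/14))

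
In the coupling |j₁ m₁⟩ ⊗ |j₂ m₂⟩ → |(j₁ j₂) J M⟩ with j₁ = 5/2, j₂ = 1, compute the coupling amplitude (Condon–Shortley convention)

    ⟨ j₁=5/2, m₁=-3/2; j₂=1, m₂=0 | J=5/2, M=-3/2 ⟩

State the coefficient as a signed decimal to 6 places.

−√(9/35) ≈ -0.507093

triangle: 1!*4!*1!/7! = 24/5040
(j±m)!: 1!*4!*1!*1!*1!*4! = 576
prefactor² = (2J+1)*Δ*N² = 576/35
  k=0: +1/(0!*1!*4!*1!*0!*0!) = 1/24
  k=1: −1/(1!*0!*3!*0!*1!*1!) = -1/6
Σ = -1/8  ⇒  CG² = 576/35*(-1/8)² = 9/35
CG = −√(9/35) = -0.507093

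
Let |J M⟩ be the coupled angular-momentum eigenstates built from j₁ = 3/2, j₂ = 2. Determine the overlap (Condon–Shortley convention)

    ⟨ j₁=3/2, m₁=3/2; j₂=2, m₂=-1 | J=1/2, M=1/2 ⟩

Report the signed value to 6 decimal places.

√[2·3!0!1!/5! · 3!0!1!3!1!0!] = √(18/5)
  +(−1)^0/∏(0,3,0,1,0,0)! = 1/6  (running 1/6)
⟨..|..⟩ = √(18/5)·(1/6) = +0.316228

+0.316228  (= +√(1/10))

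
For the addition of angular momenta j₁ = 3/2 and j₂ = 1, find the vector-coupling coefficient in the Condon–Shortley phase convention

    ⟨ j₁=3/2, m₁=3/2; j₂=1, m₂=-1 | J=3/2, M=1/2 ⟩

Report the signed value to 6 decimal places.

+0.632456  (= +√(2/5))

triangle: 1!×2!×1!/5! = 2/120
(j±m)!: 3!×0!×0!×2!×2!×1! = 24
prefactor² = (2J+1)×Δ×N² = 8/5
  k=0: +1/(0!×1!×0!×0!×2!×1!) = 1/2
Σ = 1/2  ⇒  CG² = 8/5×1/2² = 2/5
CG = +√(2/5) = +0.632456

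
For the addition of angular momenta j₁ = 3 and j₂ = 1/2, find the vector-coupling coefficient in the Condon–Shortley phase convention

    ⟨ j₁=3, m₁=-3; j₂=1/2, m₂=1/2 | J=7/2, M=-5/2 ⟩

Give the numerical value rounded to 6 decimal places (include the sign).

+0.377964

j₁+j₂−J=0  J+j₁−j₂=6  J−j₁+j₂=1  j₁+j₂+J+1=8
(j₁±m₁, j₂±m₂, J±M) = (0,6,1,0,1,6)
P² = 518400/7
sum k=0..0:
  [0] +1/720 = 1/720
S = 1/720
C² = P²·S² = 1/7 ; C = +0.377964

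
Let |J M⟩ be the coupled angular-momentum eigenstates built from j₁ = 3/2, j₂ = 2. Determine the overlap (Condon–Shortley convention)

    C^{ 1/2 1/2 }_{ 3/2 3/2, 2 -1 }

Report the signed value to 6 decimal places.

j₁+j₂−J=3  J+j₁−j₂=0  J−j₁+j₂=1  j₁+j₂+J+1=5
(j₁±m₁, j₂±m₂, J±M) = (3,0,1,3,1,0)
P² = 18/5
sum k=0..0:
  [0] +1/6 = 1/6
S = 1/6
C² = P²·S² = 1/10 ; C = +0.316228

+0.316228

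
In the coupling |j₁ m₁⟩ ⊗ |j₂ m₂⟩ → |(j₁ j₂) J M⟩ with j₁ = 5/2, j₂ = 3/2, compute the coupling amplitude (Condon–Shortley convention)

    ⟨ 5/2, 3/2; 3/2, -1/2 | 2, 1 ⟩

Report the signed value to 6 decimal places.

+√(1/42) ≈ +0.154303

triangle: 2!×3!×1!/7! = 12/5040
(j±m)!: 4!×1!×1!×2!×3!×1! = 288
prefactor² = (2J+1)×Δ×N² = 24/7
  k=0: +1/(0!×2!×1!×1!×2!×0!) = 1/4
  k=1: −1/(1!×1!×0!×0!×3!×1!) = -1/6
Σ = 1/12  ⇒  CG² = 24/7×1/12² = 1/42
CG = +√(1/42) = +0.154303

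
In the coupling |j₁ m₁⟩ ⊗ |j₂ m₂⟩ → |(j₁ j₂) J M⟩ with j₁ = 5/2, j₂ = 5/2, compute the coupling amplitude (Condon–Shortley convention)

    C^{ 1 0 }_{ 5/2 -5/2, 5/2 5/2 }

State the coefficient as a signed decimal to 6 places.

√[3·4!1!1!/7! · 0!5!5!0!1!1!] = √(1440/7)
  +(−1)^4/∏(4,0,1,1,0,0)! = 1/24  (running 1/24)
⟨..|..⟩ = √(1440/7)·(1/24) = +0.597614

+√(5/14) ≈ +0.597614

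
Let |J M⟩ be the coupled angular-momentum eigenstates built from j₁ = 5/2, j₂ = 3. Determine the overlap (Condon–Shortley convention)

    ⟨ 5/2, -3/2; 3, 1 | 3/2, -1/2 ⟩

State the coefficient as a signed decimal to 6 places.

-0.483046

triangle: 4!*1!*2!/8! = 48/40320
(j±m)!: 1!*4!*4!*2!*1!*2! = 2304
prefactor² = (2J+1)*Δ*N² = 384/35
  k=3: −1/(3!*1!*1!*1!*0!*1!) = -1/6
  k=4: +1/(4!*0!*0!*0!*1!*2!) = 1/48
Σ = -7/48  ⇒  CG² = 384/35*(-7/48)² = 7/30
CG = −√(7/30) = -0.483046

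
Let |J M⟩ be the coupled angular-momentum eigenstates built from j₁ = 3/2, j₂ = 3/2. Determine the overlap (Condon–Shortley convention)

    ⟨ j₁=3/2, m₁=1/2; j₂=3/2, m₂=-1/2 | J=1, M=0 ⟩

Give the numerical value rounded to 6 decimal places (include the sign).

j₁+j₂−J=2  J+j₁−j₂=1  J−j₁+j₂=1  j₁+j₂+J+1=5
(j₁±m₁, j₂±m₂, J±M) = (2,1,1,2,1,1)
P² = 1/5
sum k=0..1:
  [0] +1/2 = 1/2
  [1] −1/1 = -1
S = -1/2
C² = P²·S² = 1/20 ; C = -0.223607

−√(1/20) = -0.223607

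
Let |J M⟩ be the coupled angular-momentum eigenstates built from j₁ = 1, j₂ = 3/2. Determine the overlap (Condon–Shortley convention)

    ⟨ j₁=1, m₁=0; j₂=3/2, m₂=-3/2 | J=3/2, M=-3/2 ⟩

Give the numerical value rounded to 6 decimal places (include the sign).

triangle: 1!*1!*2!/5! = 2/120
(j±m)!: 1!*1!*0!*3!*0!*3! = 36
prefactor² = (2J+1)*Δ*N² = 12/5
  k=0: +1/(0!*1!*1!*0!*0!*2!) = 1/2
Σ = 1/2  ⇒  CG² = 12/5*1/2² = 3/5
CG = +√(3/5) = +0.774597

+0.774597  (= +√(3/5))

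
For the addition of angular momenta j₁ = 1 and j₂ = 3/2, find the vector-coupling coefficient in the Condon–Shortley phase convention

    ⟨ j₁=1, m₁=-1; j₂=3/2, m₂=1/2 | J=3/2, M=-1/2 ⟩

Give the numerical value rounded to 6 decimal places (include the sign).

j₁+j₂−J=1  J+j₁−j₂=1  J−j₁+j₂=2  j₁+j₂+J+1=5
(j₁±m₁, j₂±m₂, J±M) = (0,2,2,1,1,2)
P² = 8/15
sum k=1..1:
  [1] −1/1 = -1
S = -1
C² = P²·S² = 8/15 ; C = -0.730297

-0.730297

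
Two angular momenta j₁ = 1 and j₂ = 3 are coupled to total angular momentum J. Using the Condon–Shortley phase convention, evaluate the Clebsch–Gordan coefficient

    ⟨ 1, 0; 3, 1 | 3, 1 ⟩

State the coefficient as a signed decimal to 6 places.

j₁+j₂−J=1  J+j₁−j₂=1  J−j₁+j₂=5  j₁+j₂+J+1=8
(j₁±m₁, j₂±m₂, J±M) = (1,1,4,2,4,2)
P² = 48
sum k=0..1:
  [0] +1/24 = 1/24
  [1] −1/12 = -1/12
S = -1/24
C² = P²·S² = 1/12 ; C = -0.288675

−√(1/12) = -0.288675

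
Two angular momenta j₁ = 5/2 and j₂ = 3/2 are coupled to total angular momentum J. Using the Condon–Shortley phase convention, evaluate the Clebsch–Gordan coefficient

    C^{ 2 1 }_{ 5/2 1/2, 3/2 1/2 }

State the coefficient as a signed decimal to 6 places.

-0.545545

j₁+j₂−J=2  J+j₁−j₂=3  J−j₁+j₂=1  j₁+j₂+J+1=7
(j₁±m₁, j₂±m₂, J±M) = (3,2,2,1,3,1)
P² = 12/7
sum k=1..2:
  [1] −1/2 = -1/2
  [2] +1/12 = 1/12
S = -5/12
C² = P²·S² = 25/84 ; C = -0.545545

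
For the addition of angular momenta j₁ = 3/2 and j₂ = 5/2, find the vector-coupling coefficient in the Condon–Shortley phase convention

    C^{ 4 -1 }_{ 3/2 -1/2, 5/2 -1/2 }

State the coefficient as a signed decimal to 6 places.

+√(15/28) ≈ +0.731925

j₁+j₂−J=0  J+j₁−j₂=3  J−j₁+j₂=5  j₁+j₂+J+1=9
(j₁±m₁, j₂±m₂, J±M) = (1,2,2,3,3,5)
P² = 2160/7
sum k=0..0:
  [0] +1/24 = 1/24
S = 1/24
C² = P²·S² = 15/28 ; C = +0.731925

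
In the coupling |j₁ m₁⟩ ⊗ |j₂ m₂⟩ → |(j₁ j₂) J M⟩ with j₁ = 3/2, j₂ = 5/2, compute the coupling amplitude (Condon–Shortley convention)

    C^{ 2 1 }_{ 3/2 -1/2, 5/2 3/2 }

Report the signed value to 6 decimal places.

+0.154303  (= +√(1/42))

triangle: 2!*1!*3!/7! = 12/5040
(j±m)!: 1!*2!*4!*1!*3!*1! = 288
prefactor² = (2J+1)*Δ*N² = 24/7
  k=1: −1/(1!*1!*1!*3!*0!*0!) = -1/6
  k=2: +1/(2!*0!*0!*2!*1!*1!) = 1/4
Σ = 1/12  ⇒  CG² = 24/7*1/12² = 1/42
CG = +√(1/42) = +0.154303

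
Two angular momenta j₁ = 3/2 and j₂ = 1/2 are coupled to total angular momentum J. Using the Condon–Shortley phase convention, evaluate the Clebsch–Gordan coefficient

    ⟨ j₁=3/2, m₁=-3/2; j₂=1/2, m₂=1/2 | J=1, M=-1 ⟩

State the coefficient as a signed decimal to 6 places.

√[3·1!2!0!/4! · 0!3!1!0!0!2!] = √(3)
  +(−1)^1/∏(1,0,2,0,0,0)! = -1/2  (running -1/2)
⟨..|..⟩ = √(3)·(-1/2) = -0.866025

−√(3/4) = -0.866025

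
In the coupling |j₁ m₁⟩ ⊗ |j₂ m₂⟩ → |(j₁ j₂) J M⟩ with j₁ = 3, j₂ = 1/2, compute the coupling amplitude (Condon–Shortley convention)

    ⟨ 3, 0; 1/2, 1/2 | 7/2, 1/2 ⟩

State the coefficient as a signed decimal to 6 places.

j₁+j₂−J=0  J+j₁−j₂=6  J−j₁+j₂=1  j₁+j₂+J+1=8
(j₁±m₁, j₂±m₂, J±M) = (3,3,1,0,4,3)
P² = 5184/7
sum k=0..0:
  [0] +1/36 = 1/36
S = 1/36
C² = P²·S² = 4/7 ; C = +0.755929

+0.755929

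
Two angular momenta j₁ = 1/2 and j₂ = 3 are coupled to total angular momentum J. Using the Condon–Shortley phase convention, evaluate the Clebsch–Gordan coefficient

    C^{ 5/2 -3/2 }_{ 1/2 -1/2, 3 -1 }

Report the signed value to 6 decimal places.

-0.534522

√[6·1!0!5!/7! · 0!1!2!4!1!4!] = √(1152/7)
  +(−1)^1/∏(1,0,0,1,0,4)! = -1/24  (running -1/24)
⟨..|..⟩ = √(1152/7)·(-1/24) = -0.534522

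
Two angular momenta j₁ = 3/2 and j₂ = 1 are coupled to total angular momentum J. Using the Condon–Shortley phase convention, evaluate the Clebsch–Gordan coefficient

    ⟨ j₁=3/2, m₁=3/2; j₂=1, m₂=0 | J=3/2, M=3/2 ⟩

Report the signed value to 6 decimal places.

+√(3/5) = +0.774597

j₁+j₂−J=1  J+j₁−j₂=2  J−j₁+j₂=1  j₁+j₂+J+1=5
(j₁±m₁, j₂±m₂, J±M) = (3,0,1,1,3,0)
P² = 12/5
sum k=0..0:
  [0] +1/2 = 1/2
S = 1/2
C² = P²·S² = 3/5 ; C = +0.774597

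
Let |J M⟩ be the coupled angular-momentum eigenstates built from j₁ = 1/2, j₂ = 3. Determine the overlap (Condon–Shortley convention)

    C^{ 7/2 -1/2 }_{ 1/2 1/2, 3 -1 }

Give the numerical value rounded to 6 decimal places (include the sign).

+0.654654  (= +√(3/7))

√[8·0!1!6!/8! · 1!0!2!4!3!4!] = √(6912/7)
  +(−1)^0/∏(0,0,0,2,1,4)! = 1/48  (running 1/48)
⟨..|..⟩ = √(6912/7)·(1/48) = +0.654654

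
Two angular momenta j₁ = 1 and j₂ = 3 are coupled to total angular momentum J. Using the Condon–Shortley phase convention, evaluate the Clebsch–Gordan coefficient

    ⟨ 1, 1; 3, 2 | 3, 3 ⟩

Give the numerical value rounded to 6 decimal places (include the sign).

triangle: 1!×1!×5!/8! = 120/40320
(j±m)!: 2!×0!×5!×1!×6!×0! = 172800
prefactor² = (2J+1)×Δ×N² = 3600
  k=0: +1/(0!×1!×0!×5!×1!×0!) = 1/120
Σ = 1/120  ⇒  CG² = 3600×1/120² = 1/4
CG = +√(1/4) = +0.500000

+√(1/4) ≈ +0.500000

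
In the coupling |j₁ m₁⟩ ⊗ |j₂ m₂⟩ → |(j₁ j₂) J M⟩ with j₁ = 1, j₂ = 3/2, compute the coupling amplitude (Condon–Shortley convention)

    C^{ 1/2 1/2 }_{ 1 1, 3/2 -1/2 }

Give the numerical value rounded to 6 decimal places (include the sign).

+0.408248

triangle: 2!·0!·1!/4! = 2/24
(j±m)!: 2!·0!·1!·2!·1!·0! = 4
prefactor² = (2J+1)·Δ·N² = 2/3
  k=0: +1/(0!·2!·0!·1!·0!·0!) = 1/2
Σ = 1/2  ⇒  CG² = 2/3·1/2² = 1/6
CG = +√(1/6) = +0.408248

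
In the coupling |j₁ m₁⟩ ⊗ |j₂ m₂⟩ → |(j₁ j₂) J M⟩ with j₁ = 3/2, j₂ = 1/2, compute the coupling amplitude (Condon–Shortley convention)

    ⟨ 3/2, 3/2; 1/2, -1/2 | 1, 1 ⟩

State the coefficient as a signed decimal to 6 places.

+0.866025  (= +√(3/4))

√[3·1!2!0!/4! · 3!0!0!1!2!0!] = √(3)
  +(−1)^0/∏(0,1,0,0,2,0)! = 1/2  (running 1/2)
⟨..|..⟩ = √(3)·(1/2) = +0.866025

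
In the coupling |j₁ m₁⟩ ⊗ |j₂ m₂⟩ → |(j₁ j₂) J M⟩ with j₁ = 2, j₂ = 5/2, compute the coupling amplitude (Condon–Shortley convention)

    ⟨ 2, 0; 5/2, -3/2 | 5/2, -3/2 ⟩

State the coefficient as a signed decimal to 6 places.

triangle: 2!·2!·3!/8! = 24/40320
(j±m)!: 2!·2!·1!·4!·1!·4! = 2304
prefactor² = (2J+1)·Δ·N² = 288/35
  k=0: +1/(0!·2!·2!·1!·0!·2!) = 1/8
  k=1: −1/(1!·1!·1!·0!·1!·3!) = -1/6
Σ = -1/24  ⇒  CG² = 288/35·(-1/24)² = 1/70
CG = −√(1/70) = -0.119523

−√(1/70) = -0.119523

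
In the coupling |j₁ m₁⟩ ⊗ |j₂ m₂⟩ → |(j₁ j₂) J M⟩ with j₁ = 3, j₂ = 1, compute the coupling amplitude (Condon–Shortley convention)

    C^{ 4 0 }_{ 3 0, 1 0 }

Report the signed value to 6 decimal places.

√[9·0!6!2!/9! · 3!3!1!1!4!4!] = √(5184/7)
  +(−1)^0/∏(0,0,3,1,3,1)! = 1/36  (running 1/36)
⟨..|..⟩ = √(5184/7)·(1/36) = +0.755929

+√(4/7) = +0.755929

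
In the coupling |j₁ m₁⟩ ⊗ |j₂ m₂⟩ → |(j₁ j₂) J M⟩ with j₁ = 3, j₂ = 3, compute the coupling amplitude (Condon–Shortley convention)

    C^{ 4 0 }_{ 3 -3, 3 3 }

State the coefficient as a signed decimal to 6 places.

√[9·2!4!4!/11! · 0!6!6!0!4!4!] = √(5971968/77)
  +(−1)^2/∏(2,0,4,4,0,0)! = 1/1152  (running 1/1152)
⟨..|..⟩ = √(5971968/77)·(1/1152) = +0.241747

+√(9/154) ≈ +0.241747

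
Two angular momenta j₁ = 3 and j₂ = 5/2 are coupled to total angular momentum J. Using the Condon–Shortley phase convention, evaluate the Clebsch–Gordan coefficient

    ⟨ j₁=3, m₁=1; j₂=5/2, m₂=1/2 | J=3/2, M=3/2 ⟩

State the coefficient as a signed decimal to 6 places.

+√(9/35) ≈ +0.507093

triangle: 4!×2!×1!/8! = 48/40320
(j±m)!: 4!×2!×3!×2!×3!×0! = 3456
prefactor² = (2J+1)×Δ×N² = 576/35
  k=2: +1/(2!×2!×0!×1!×2!×0!) = 1/8
Σ = 1/8  ⇒  CG² = 576/35×1/8² = 9/35
CG = +√(9/35) = +0.507093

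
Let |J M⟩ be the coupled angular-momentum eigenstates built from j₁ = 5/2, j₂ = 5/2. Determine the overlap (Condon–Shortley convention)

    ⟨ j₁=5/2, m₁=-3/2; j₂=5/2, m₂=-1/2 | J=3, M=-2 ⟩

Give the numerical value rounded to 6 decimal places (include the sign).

triangle: 2!*3!*3!/9! = 72/362880
(j±m)!: 1!*4!*2!*3!*1!*5! = 34560
prefactor² = (2J+1)*Δ*N² = 48
  k=1: −1/(1!*1!*3!*1!*0!*2!) = -1/12
  k=2: +1/(2!*0!*2!*0!*1!*3!) = 1/24
Σ = -1/24  ⇒  CG² = 48*(-1/24)² = 1/12
CG = −√(1/12) = -0.288675

−√(1/12) = -0.288675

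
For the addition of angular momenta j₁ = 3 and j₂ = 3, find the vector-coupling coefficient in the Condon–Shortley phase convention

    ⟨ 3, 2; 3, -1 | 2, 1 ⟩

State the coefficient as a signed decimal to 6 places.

j₁+j₂−J=4  J+j₁−j₂=2  J−j₁+j₂=2  j₁+j₂+J+1=9
(j₁±m₁, j₂±m₂, J±M) = (5,1,2,4,3,1)
P² = 320/7
sum k=0..1:
  [0] +1/48 = 1/48
  [1] −1/12 = -1/12
S = -1/16
C² = P²·S² = 5/28 ; C = -0.422577

−√(5/28) = -0.422577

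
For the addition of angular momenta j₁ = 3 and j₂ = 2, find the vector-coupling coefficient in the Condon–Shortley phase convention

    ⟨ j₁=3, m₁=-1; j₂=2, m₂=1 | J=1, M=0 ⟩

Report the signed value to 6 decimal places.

√[3·4!2!0!/7! · 2!4!3!1!1!1!] = √(288/35)
  +(−1)^3/∏(3,1,1,0,1,0)! = -1/6  (running -1/6)
⟨..|..⟩ = √(288/35)·(-1/6) = -0.478091

−√(8/35) ≈ -0.478091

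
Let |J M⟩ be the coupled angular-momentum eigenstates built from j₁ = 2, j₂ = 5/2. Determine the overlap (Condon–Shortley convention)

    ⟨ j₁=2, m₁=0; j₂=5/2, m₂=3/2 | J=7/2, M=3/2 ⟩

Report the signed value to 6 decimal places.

−√(2/7) = -0.534522

triangle: 1!·3!·4!/9! = 144/362880
(j±m)!: 2!·2!·4!·1!·5!·2! = 23040
prefactor² = (2J+1)·Δ·N² = 512/7
  k=0: +1/(0!·1!·2!·4!·1!·0!) = 1/48
  k=1: −1/(1!·0!·1!·3!·2!·1!) = -1/12
Σ = -1/16  ⇒  CG² = 512/7·(-1/16)² = 2/7
CG = −√(2/7) = -0.534522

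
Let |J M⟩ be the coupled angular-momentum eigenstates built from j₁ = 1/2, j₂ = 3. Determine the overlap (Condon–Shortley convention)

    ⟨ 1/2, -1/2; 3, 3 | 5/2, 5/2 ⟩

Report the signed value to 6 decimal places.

−√(6/7) ≈ -0.925820

j₁+j₂−J=1  J+j₁−j₂=0  J−j₁+j₂=5  j₁+j₂+J+1=7
(j₁±m₁, j₂±m₂, J±M) = (0,1,6,0,5,0)
P² = 86400/7
sum k=1..1:
  [1] −1/120 = -1/120
S = -1/120
C² = P²·S² = 6/7 ; C = -0.925820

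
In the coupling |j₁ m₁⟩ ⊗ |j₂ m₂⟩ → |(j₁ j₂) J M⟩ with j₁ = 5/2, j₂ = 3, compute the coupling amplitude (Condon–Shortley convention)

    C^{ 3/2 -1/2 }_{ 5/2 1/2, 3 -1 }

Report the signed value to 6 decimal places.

−√(1/105) ≈ -0.097590

j₁+j₂−J=4  J+j₁−j₂=1  J−j₁+j₂=2  j₁+j₂+J+1=8
(j₁±m₁, j₂±m₂, J±M) = (3,2,2,4,1,2)
P² = 192/35
sum k=1..2:
  [1] −1/6 = -1/6
  [2] +1/8 = 1/8
S = -1/24
C² = P²·S² = 1/105 ; C = -0.097590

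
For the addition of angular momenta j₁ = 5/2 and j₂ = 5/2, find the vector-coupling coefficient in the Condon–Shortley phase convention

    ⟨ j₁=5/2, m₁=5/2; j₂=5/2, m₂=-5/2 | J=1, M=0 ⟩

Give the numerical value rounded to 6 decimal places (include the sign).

√[3·4!1!1!/7! · 5!0!0!5!1!1!] = √(1440/7)
  +(−1)^0/∏(0,4,0,0,1,1)! = 1/24  (running 1/24)
⟨..|..⟩ = √(1440/7)·(1/24) = +0.597614

+0.597614  (= +√(5/14))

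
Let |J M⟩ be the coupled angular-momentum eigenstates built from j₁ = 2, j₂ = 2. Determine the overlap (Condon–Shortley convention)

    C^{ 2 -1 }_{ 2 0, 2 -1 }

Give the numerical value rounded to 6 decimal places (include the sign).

-0.267261

√[5·2!2!2!/7! · 2!2!1!3!1!3!] = √(8/7)
  +(−1)^0/∏(0,2,2,1,0,1)! = 1/4  (running 1/4)
  +(−1)^1/∏(1,1,1,0,1,2)! = -1/2  (running -1/4)
⟨..|..⟩ = √(8/7)·(-1/4) = -0.267261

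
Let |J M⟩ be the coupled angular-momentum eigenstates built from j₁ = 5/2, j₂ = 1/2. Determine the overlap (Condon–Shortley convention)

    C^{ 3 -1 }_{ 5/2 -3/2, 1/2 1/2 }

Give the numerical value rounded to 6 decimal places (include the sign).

triangle: 0!·5!·1!/7! = 120/5040
(j±m)!: 1!·4!·1!·0!·2!·4! = 1152
prefactor² = (2J+1)·Δ·N² = 192
  k=0: +1/(0!·0!·4!·1!·1!·0!) = 1/24
Σ = 1/24  ⇒  CG² = 192·1/24² = 1/3
CG = +√(1/3) = +0.577350

+√(1/3) ≈ +0.577350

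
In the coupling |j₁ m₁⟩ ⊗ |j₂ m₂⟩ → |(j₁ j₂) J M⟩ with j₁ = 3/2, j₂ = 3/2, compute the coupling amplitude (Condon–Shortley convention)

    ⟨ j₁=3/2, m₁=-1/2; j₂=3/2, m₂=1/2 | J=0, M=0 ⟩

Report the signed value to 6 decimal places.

triangle: 3!×0!×0!/4! = 6/24
(j±m)!: 1!×2!×2!×1!×0!×0! = 4
prefactor² = (2J+1)×Δ×N² = 1
  k=2: +1/(2!×1!×0!×0!×0!×0!) = 1/2
Σ = 1/2  ⇒  CG² = 1×1/2² = 1/4
CG = +√(1/4) = +0.500000

+√(1/4) = +0.500000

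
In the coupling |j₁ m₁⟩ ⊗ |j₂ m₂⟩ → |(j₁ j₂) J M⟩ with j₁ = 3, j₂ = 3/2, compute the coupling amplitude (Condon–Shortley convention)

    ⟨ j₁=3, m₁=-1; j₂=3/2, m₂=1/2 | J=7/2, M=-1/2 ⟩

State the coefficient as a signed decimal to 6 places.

triangle: 1!×5!×2!/9! = 240/362880
(j±m)!: 2!×4!×2!×1!×3!×4! = 13824
prefactor² = (2J+1)×Δ×N² = 512/7
  k=0: +1/(0!×1!×4!×2!×1!×0!) = 1/48
  k=1: −1/(1!×0!×3!×1!×2!×1!) = -1/12
Σ = -1/16  ⇒  CG² = 512/7×(-1/16)² = 2/7
CG = −√(2/7) = -0.534522

−√(2/7) = -0.534522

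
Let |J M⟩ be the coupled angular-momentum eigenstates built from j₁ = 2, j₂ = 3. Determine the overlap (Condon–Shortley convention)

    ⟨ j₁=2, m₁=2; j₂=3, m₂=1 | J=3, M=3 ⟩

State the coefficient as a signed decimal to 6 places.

+0.408248

√[7·2!2!4!/9! · 4!0!4!2!6!0!] = √(1536)
  +(−1)^0/∏(0,2,0,4,2,0)! = 1/96  (running 1/96)
⟨..|..⟩ = √(1536)·(1/96) = +0.408248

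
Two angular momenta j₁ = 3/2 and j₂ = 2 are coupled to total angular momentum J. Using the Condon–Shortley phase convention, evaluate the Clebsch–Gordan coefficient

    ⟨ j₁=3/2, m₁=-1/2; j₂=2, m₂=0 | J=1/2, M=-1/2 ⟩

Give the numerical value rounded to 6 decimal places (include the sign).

+0.447214

√[2·3!0!1!/5! · 1!2!2!2!0!1!] = √(4/5)
  +(−1)^2/∏(2,1,0,0,0,1)! = 1/2  (running 1/2)
⟨..|..⟩ = √(4/5)·(1/2) = +0.447214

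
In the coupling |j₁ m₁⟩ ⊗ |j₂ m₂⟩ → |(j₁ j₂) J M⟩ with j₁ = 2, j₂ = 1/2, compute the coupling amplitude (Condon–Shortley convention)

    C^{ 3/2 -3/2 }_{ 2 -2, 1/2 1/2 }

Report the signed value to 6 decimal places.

−√(4/5) = -0.894427

j₁+j₂−J=1  J+j₁−j₂=3  J−j₁+j₂=0  j₁+j₂+J+1=5
(j₁±m₁, j₂±m₂, J±M) = (0,4,1,0,0,3)
P² = 144/5
sum k=1..1:
  [1] −1/6 = -1/6
S = -1/6
C² = P²·S² = 4/5 ; C = -0.894427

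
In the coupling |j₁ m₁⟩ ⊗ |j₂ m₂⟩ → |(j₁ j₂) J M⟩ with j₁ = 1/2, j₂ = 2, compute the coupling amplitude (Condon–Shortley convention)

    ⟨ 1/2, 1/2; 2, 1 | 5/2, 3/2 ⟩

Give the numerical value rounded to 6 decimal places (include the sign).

+0.894427  (= +√(4/5))

j₁+j₂−J=0  J+j₁−j₂=1  J−j₁+j₂=4  j₁+j₂+J+1=6
(j₁±m₁, j₂±m₂, J±M) = (1,0,3,1,4,1)
P² = 144/5
sum k=0..0:
  [0] +1/6 = 1/6
S = 1/6
C² = P²·S² = 4/5 ; C = +0.894427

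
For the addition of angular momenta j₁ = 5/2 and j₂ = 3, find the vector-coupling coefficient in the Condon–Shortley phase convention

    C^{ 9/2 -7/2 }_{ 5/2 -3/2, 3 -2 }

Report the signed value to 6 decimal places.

+√(1/99) ≈ +0.100504

j₁+j₂−J=1  J+j₁−j₂=4  J−j₁+j₂=5  j₁+j₂+J+1=11
(j₁±m₁, j₂±m₂, J±M) = (1,4,1,5,1,8)
P² = 921600/11
sum k=0..1:
  [0] +1/576 = 1/576
  [1] −1/720 = -1/720
S = 1/2880
C² = P²·S² = 1/99 ; C = +0.100504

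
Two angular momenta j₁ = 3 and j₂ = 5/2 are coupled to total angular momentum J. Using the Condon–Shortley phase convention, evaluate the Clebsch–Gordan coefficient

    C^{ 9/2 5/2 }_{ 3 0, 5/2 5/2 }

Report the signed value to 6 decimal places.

-0.615457

triangle: 1!×5!×4!/11! = 2880/39916800
(j±m)!: 3!×3!×5!×0!×7!×2! = 43545600
prefactor² = (2J+1)×Δ×N² = 345600/11
  k=1: −1/(1!×0!×2!×4!×3!×0!) = -1/288
Σ = -1/288  ⇒  CG² = 345600/11×(-1/288)² = 25/66
CG = −√(25/66) = -0.615457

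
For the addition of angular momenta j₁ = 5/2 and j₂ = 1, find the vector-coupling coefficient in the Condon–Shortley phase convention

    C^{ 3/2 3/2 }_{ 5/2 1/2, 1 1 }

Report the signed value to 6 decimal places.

+√(1/15) ≈ +0.258199

triangle: 2!*3!*0!/6! = 12/720
(j±m)!: 3!*2!*2!*0!*3!*0! = 144
prefactor² = (2J+1)*Δ*N² = 48/5
  k=2: +1/(2!*0!*0!*0!*3!*0!) = 1/12
Σ = 1/12  ⇒  CG² = 48/5*1/12² = 1/15
CG = +√(1/15) = +0.258199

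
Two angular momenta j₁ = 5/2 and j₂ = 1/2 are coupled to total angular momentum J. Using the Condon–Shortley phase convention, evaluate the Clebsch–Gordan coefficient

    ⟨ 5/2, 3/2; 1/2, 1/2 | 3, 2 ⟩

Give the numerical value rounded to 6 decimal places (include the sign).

+√(5/6) = +0.912871

triangle: 0!*5!*1!/7! = 120/5040
(j±m)!: 4!*1!*1!*0!*5!*1! = 2880
prefactor² = (2J+1)*Δ*N² = 480
  k=0: +1/(0!*0!*1!*1!*4!*0!) = 1/24
Σ = 1/24  ⇒  CG² = 480*1/24² = 5/6
CG = +√(5/6) = +0.912871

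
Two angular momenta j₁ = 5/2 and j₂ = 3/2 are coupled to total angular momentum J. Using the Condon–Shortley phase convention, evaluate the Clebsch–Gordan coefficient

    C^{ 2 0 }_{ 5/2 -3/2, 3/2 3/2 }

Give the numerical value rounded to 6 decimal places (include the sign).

+0.654654

triangle: 2!*3!*1!/7! = 12/5040
(j±m)!: 1!*4!*3!*0!*2!*2! = 576
prefactor² = (2J+1)*Δ*N² = 48/7
  k=2: +1/(2!*0!*2!*1!*1!*0!) = 1/4
Σ = 1/4  ⇒  CG² = 48/7*1/4² = 3/7
CG = +√(3/7) = +0.654654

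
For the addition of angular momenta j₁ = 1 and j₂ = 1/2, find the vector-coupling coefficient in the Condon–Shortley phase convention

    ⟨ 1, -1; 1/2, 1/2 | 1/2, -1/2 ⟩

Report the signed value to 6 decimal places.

-0.816497

triangle: 1!*1!*0!/3! = 1/6
(j±m)!: 0!*2!*1!*0!*0!*1! = 2
prefactor² = (2J+1)*Δ*N² = 2/3
  k=1: −1/(1!*0!*1!*0!*0!*0!) = -1
Σ = -1  ⇒  CG² = 2/3*(-1)² = 2/3
CG = −√(2/3) = -0.816497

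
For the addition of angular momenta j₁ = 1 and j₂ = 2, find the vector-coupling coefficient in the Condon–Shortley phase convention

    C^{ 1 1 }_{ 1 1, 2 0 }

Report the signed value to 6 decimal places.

+√(1/10) ≈ +0.316228

j₁+j₂−J=2  J+j₁−j₂=0  J−j₁+j₂=2  j₁+j₂+J+1=5
(j₁±m₁, j₂±m₂, J±M) = (2,0,2,2,2,0)
P² = 8/5
sum k=0..0:
  [0] +1/4 = 1/4
S = 1/4
C² = P²·S² = 1/10 ; C = +0.316228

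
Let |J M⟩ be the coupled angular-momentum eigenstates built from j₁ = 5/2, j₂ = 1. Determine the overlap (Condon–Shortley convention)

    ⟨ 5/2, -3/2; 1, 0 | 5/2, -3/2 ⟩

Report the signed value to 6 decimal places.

−√(9/35) ≈ -0.507093

triangle: 1!×4!×1!/7! = 24/5040
(j±m)!: 1!×4!×1!×1!×1!×4! = 576
prefactor² = (2J+1)×Δ×N² = 576/35
  k=0: +1/(0!×1!×4!×1!×0!×0!) = 1/24
  k=1: −1/(1!×0!×3!×0!×1!×1!) = -1/6
Σ = -1/8  ⇒  CG² = 576/35×(-1/8)² = 9/35
CG = −√(9/35) = -0.507093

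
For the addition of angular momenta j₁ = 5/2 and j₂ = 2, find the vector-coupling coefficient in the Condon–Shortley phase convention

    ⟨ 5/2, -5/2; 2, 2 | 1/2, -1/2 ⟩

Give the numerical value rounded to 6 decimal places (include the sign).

+√(1/3) ≈ +0.577350

√[2·4!1!0!/6! · 0!5!4!0!0!1!] = √(192)
  +(−1)^4/∏(4,0,1,0,0,0)! = 1/24  (running 1/24)
⟨..|..⟩ = √(192)·(1/24) = +0.577350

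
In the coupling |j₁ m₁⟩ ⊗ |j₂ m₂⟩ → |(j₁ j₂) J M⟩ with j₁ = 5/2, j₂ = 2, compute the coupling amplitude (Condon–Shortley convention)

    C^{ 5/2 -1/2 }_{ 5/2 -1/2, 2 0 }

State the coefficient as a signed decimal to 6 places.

√[6·2!3!2!/8! · 2!3!2!2!2!3!] = √(72/35)
  +(−1)^0/∏(0,2,3,2,0,0)! = 1/24  (running 1/24)
  +(−1)^1/∏(1,1,2,1,1,1)! = -1/2  (running -11/24)
  +(−1)^2/∏(2,0,1,0,2,2)! = 1/8  (running -1/3)
⟨..|..⟩ = √(72/35)·(-1/3) = -0.478091

−√(8/35) ≈ -0.478091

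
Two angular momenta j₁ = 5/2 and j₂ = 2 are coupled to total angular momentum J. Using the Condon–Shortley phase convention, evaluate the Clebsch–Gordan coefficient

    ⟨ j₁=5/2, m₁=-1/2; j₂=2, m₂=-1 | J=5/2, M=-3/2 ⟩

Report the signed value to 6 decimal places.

-0.414039

√[6·2!3!2!/8! · 2!3!1!3!1!4!] = √(216/35)
  +(−1)^0/∏(0,2,3,1,0,1)! = 1/12  (running 1/12)
  +(−1)^1/∏(1,1,2,0,1,2)! = -1/4  (running -1/6)
⟨..|..⟩ = √(216/35)·(-1/6) = -0.414039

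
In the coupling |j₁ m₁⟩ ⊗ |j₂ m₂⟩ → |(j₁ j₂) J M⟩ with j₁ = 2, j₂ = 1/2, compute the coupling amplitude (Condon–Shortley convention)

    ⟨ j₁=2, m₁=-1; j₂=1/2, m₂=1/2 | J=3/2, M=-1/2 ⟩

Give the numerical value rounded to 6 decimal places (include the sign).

-0.774597

√[4·1!3!0!/5! · 1!3!1!0!1!2!] = √(12/5)
  +(−1)^1/∏(1,0,2,0,1,0)! = -1/2  (running -1/2)
⟨..|..⟩ = √(12/5)·(-1/2) = -0.774597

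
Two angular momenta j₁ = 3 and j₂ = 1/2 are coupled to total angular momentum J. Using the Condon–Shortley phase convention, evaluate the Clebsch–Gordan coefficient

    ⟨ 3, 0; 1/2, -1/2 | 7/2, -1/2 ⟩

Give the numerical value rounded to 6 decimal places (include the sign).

+√(4/7) = +0.755929

√[8·0!6!1!/8! · 3!3!0!1!3!4!] = √(5184/7)
  +(−1)^0/∏(0,0,3,0,3,1)! = 1/36  (running 1/36)
⟨..|..⟩ = √(5184/7)·(1/36) = +0.755929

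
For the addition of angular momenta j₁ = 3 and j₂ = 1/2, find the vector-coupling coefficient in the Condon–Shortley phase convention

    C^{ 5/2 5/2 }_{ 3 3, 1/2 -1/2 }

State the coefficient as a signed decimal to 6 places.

√[6·1!5!0!/7! · 6!0!0!1!5!0!] = √(86400/7)
  +(−1)^0/∏(0,1,0,0,5,0)! = 1/120  (running 1/120)
⟨..|..⟩ = √(86400/7)·(1/120) = +0.925820

+√(6/7) = +0.925820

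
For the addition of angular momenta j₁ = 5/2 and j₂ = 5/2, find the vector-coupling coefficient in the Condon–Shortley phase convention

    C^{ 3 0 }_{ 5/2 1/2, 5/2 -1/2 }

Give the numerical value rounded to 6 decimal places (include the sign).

√[7·2!3!3!/9! · 3!2!2!3!3!3!] = √(36/5)
  +(−1)^0/∏(0,2,2,2,1,1)! = 1/8  (running 1/8)
  +(−1)^1/∏(1,1,1,1,2,2)! = -1/4  (running -1/8)
  +(−1)^2/∏(2,0,0,0,3,3)! = 1/72  (running -1/9)
⟨..|..⟩ = √(36/5)·(-1/9) = -0.298142

−√(4/45) = -0.298142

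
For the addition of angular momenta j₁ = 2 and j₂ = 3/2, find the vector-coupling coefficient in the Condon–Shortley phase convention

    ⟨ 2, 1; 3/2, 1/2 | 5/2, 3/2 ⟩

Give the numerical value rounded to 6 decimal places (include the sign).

+√(1/35) ≈ +0.169031

√[6·1!3!2!/7! · 3!1!2!1!4!1!] = √(144/35)
  +(−1)^0/∏(0,1,1,2,2,0)! = 1/4  (running 1/4)
  +(−1)^1/∏(1,0,0,1,3,1)! = -1/6  (running 1/12)
⟨..|..⟩ = √(144/35)·(1/12) = +0.169031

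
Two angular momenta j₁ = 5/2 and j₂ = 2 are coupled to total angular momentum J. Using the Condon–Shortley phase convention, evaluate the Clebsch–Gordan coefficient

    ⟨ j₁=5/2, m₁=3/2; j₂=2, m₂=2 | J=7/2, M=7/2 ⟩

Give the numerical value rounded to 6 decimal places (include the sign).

√[8·1!4!3!/9! · 4!1!4!0!7!0!] = √(9216)
  +(−1)^1/∏(1,0,0,3,4,0)! = -1/144  (running -1/144)
⟨..|..⟩ = √(9216)·(-1/144) = -0.666667

-0.666667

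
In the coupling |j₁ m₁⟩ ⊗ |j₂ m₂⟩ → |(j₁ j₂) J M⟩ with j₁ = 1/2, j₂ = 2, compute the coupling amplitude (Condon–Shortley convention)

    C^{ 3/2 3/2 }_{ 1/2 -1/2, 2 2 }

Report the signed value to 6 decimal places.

triangle: 1!·0!·3!/5! = 6/120
(j±m)!: 0!·1!·4!·0!·3!·0! = 144
prefactor² = (2J+1)·Δ·N² = 144/5
  k=1: −1/(1!·0!·0!·3!·0!·0!) = -1/6
Σ = -1/6  ⇒  CG² = 144/5·(-1/6)² = 4/5
CG = −√(4/5) = -0.894427

-0.894427  (= −√(4/5))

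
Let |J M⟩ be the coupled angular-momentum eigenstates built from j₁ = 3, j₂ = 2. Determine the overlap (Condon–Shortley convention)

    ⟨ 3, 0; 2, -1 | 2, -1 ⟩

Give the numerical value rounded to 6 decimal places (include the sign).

-0.534522  (= −√(2/7))

j₁+j₂−J=3  J+j₁−j₂=3  J−j₁+j₂=1  j₁+j₂+J+1=8
(j₁±m₁, j₂±m₂, J±M) = (3,3,1,3,1,3)
P² = 81/14
sum k=0..1:
  [0] +1/36 = 1/36
  [1] −1/4 = -1/4
S = -2/9
C² = P²·S² = 2/7 ; C = -0.534522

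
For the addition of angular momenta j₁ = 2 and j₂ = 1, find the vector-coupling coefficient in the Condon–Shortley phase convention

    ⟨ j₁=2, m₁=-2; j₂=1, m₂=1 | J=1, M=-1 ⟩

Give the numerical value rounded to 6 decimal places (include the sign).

√[3·2!2!0!/5! · 0!4!2!0!0!2!] = √(48/5)
  +(−1)^2/∏(2,0,2,0,0,0)! = 1/4  (running 1/4)
⟨..|..⟩ = √(48/5)·(1/4) = +0.774597

+√(3/5) = +0.774597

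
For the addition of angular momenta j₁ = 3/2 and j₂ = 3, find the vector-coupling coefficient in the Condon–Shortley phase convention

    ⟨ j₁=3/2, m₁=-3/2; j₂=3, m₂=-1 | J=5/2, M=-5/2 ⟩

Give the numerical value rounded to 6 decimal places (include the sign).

j₁+j₂−J=2  J+j₁−j₂=1  J−j₁+j₂=4  j₁+j₂+J+1=8
(j₁±m₁, j₂±m₂, J±M) = (0,3,2,4,0,5)
P² = 1728/7
sum k=2..2:
  [2] +1/48 = 1/48
S = 1/48
C² = P²·S² = 3/28 ; C = +0.327327

+√(3/28) = +0.327327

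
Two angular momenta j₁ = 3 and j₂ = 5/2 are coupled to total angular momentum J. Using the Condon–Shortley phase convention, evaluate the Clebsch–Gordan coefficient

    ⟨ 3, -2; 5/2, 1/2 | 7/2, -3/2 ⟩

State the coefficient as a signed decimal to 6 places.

+0.308607  (= +√(2/21))

j₁+j₂−J=2  J+j₁−j₂=4  J−j₁+j₂=3  j₁+j₂+J+1=10
(j₁±m₁, j₂±m₂, J±M) = (1,5,3,2,2,5)
P² = 1536/7
sum k=1..2:
  [1] −1/48 = -1/48
  [2] +1/24 = 1/24
S = 1/48
C² = P²·S² = 2/21 ; C = +0.308607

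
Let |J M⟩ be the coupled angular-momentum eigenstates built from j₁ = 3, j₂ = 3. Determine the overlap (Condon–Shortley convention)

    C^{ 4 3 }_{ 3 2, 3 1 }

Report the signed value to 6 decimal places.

-0.301511

√[9·2!4!4!/11! · 5!1!4!2!7!1!] = √(82944/11)
  +(−1)^0/∏(0,2,1,4,3,0)! = 1/288  (running 1/288)
  +(−1)^1/∏(1,1,0,3,4,1)! = -1/144  (running -1/288)
⟨..|..⟩ = √(82944/11)·(-1/288) = -0.301511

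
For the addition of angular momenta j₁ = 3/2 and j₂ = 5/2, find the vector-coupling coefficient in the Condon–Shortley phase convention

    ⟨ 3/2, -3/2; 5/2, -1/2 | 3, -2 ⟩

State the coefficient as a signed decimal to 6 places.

−√(1/2) = -0.707107

triangle: 1!*2!*4!/8! = 48/40320
(j±m)!: 0!*3!*2!*3!*1!*5! = 8640
prefactor² = (2J+1)*Δ*N² = 72
  k=1: −1/(1!*0!*2!*1!*0!*3!) = -1/12
Σ = -1/12  ⇒  CG² = 72*(-1/12)² = 1/2
CG = −√(1/2) = -0.707107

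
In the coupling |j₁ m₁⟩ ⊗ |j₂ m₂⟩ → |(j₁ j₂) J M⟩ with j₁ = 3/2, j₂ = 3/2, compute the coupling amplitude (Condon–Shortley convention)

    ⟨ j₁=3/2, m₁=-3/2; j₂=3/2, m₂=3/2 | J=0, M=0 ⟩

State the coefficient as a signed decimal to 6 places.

-0.500000  (= −√(1/4))

j₁+j₂−J=3  J+j₁−j₂=0  J−j₁+j₂=0  j₁+j₂+J+1=4
(j₁±m₁, j₂±m₂, J±M) = (0,3,3,0,0,0)
P² = 9
sum k=3..3:
  [3] −1/6 = -1/6
S = -1/6
C² = P²·S² = 1/4 ; C = -0.500000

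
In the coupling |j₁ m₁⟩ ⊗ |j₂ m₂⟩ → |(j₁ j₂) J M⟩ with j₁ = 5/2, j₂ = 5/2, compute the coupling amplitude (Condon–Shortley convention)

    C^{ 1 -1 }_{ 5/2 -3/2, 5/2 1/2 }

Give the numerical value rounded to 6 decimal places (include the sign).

triangle: 4!·1!·1!/7! = 24/5040
(j±m)!: 1!·4!·3!·2!·0!·2! = 576
prefactor² = (2J+1)·Δ·N² = 288/35
  k=3: −1/(3!·1!·1!·0!·0!·1!) = -1/6
Σ = -1/6  ⇒  CG² = 288/35·(-1/6)² = 8/35
CG = −√(8/35) = -0.478091

-0.478091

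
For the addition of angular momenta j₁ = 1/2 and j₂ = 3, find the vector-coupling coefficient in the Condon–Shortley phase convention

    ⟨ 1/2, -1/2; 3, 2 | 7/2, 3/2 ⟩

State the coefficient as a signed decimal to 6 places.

triangle: 0!×1!×6!/8! = 720/40320
(j±m)!: 0!×1!×5!×1!×5!×2! = 28800
prefactor² = (2J+1)×Δ×N² = 28800/7
  k=0: +1/(0!×0!×1!×5!×0!×1!) = 1/120
Σ = 1/120  ⇒  CG² = 28800/7×1/120² = 2/7
CG = +√(2/7) = +0.534522

+0.534522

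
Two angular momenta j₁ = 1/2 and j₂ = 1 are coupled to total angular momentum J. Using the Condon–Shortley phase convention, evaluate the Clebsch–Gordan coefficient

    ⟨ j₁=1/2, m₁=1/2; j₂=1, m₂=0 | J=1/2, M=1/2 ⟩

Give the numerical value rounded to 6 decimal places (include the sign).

+√(1/3) = +0.577350

√[2·1!0!1!/3! · 1!0!1!1!1!0!] = √(1/3)
  +(−1)^0/∏(0,1,0,1,0,0)! = 1  (running 1)
⟨..|..⟩ = √(1/3)·(1) = +0.577350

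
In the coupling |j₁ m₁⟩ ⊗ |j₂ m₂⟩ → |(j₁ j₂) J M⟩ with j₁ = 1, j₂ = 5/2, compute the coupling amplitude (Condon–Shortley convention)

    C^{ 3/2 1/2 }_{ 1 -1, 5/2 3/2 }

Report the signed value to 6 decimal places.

triangle: 2!×0!×3!/6! = 12/720
(j±m)!: 0!×2!×4!×1!×2!×1! = 96
prefactor² = (2J+1)×Δ×N² = 32/5
  k=2: +1/(2!×0!×0!×2!×0!×1!) = 1/4
Σ = 1/4  ⇒  CG² = 32/5×1/4² = 2/5
CG = +√(2/5) = +0.632456

+0.632456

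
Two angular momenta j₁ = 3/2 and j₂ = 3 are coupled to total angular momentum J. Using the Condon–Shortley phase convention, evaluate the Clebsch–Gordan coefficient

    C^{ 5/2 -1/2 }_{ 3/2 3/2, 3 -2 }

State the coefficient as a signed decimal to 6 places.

+√(3/7) = +0.654654

triangle: 2!*1!*4!/8! = 48/40320
(j±m)!: 3!*0!*1!*5!*2!*3! = 8640
prefactor² = (2J+1)*Δ*N² = 432/7
  k=0: +1/(0!*2!*0!*1!*1!*3!) = 1/12
Σ = 1/12  ⇒  CG² = 432/7*1/12² = 3/7
CG = +√(3/7) = +0.654654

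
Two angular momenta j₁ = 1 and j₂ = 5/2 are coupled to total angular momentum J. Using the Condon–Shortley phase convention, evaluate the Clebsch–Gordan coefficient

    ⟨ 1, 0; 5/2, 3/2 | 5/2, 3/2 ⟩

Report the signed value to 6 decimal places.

-0.507093  (= −√(9/35))

√[6·1!1!4!/7! · 1!1!4!1!4!1!] = √(576/35)
  +(−1)^0/∏(0,1,1,4,0,0)! = 1/24  (running 1/24)
  +(−1)^1/∏(1,0,0,3,1,1)! = -1/6  (running -1/8)
⟨..|..⟩ = √(576/35)·(-1/8) = -0.507093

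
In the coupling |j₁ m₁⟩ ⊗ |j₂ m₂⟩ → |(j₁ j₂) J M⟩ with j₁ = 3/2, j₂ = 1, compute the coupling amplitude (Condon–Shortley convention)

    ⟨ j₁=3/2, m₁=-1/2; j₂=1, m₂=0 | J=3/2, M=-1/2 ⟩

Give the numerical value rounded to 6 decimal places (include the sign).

−√(1/15) ≈ -0.258199

j₁+j₂−J=1  J+j₁−j₂=2  J−j₁+j₂=1  j₁+j₂+J+1=5
(j₁±m₁, j₂±m₂, J±M) = (1,2,1,1,1,2)
P² = 4/15
sum k=0..1:
  [0] +1/2 = 1/2
  [1] −1/1 = -1
S = -1/2
C² = P²·S² = 1/15 ; C = -0.258199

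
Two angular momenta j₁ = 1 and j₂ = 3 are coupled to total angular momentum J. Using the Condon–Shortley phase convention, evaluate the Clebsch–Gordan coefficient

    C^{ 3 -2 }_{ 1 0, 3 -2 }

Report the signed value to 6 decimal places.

triangle: 1!·1!·5!/8! = 120/40320
(j±m)!: 1!·1!·1!·5!·1!·5! = 14400
prefactor² = (2J+1)·Δ·N² = 300
  k=0: +1/(0!·1!·1!·1!·0!·4!) = 1/24
  k=1: −1/(1!·0!·0!·0!·1!·5!) = -1/120
Σ = 1/30  ⇒  CG² = 300·1/30² = 1/3
CG = +√(1/3) = +0.577350

+0.577350  (= +√(1/3))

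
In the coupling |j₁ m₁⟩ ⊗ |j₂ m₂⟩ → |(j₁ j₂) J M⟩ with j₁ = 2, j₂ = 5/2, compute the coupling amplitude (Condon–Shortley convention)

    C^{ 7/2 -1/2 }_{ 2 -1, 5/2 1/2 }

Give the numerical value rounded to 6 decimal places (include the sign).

-0.557773

triangle: 1!·3!·4!/9! = 144/362880
(j±m)!: 1!·3!·3!·2!·3!·4! = 10368
prefactor² = (2J+1)·Δ·N² = 1152/35
  k=0: +1/(0!·1!·3!·3!·0!·1!) = 1/36
  k=1: −1/(1!·0!·2!·2!·1!·2!) = -1/8
Σ = -7/72  ⇒  CG² = 1152/35·(-7/72)² = 14/45
CG = −√(14/45) = -0.557773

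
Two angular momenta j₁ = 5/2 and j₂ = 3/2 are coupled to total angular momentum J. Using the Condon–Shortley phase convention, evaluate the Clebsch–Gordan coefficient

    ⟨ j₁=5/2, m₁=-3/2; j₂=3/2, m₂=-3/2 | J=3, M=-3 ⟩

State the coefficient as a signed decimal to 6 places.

√[7·1!4!2!/8! · 1!4!0!3!0!6!] = √(864)
  +(−1)^0/∏(0,1,4,0,0,2)! = 1/48  (running 1/48)
⟨..|..⟩ = √(864)·(1/48) = +0.612372

+√(3/8) ≈ +0.612372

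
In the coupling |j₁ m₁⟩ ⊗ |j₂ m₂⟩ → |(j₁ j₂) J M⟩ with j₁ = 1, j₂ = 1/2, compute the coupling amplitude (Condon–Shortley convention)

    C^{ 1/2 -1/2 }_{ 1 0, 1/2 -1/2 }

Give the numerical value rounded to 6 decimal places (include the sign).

+0.577350

√[2·1!1!0!/3! · 1!1!0!1!0!1!] = √(1/3)
  +(−1)^0/∏(0,1,1,0,0,0)! = 1  (running 1)
⟨..|..⟩ = √(1/3)·(1) = +0.577350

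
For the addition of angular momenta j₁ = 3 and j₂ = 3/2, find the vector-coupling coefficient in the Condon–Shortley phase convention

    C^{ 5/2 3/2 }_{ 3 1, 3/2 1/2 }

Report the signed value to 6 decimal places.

triangle: 2!·4!·1!/8! = 48/40320
(j±m)!: 4!·2!·2!·1!·4!·1! = 2304
prefactor² = (2J+1)·Δ·N² = 576/35
  k=1: −1/(1!·1!·1!·1!·3!·0!) = -1/6
  k=2: +1/(2!·0!·0!·0!·4!·1!) = 1/48
Σ = -7/48  ⇒  CG² = 576/35·(-7/48)² = 7/20
CG = −√(7/20) = -0.591608

-0.591608  (= −√(7/20))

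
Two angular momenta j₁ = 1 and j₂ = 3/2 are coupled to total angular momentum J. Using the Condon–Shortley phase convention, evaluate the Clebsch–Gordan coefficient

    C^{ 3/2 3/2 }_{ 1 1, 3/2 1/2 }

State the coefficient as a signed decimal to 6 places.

j₁+j₂−J=1  J+j₁−j₂=1  J−j₁+j₂=2  j₁+j₂+J+1=5
(j₁±m₁, j₂±m₂, J±M) = (2,0,2,1,3,0)
P² = 8/5
sum k=0..0:
  [0] +1/2 = 1/2
S = 1/2
C² = P²·S² = 2/5 ; C = +0.632456

+0.632456  (= +√(2/5))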